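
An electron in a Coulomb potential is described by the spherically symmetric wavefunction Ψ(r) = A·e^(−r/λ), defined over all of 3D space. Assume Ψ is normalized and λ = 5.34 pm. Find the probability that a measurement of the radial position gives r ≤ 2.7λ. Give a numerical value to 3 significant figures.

With dV = 4πr²dr, the probability is ∫|Ψ|² dV over r ≤ 2.7λ.
Normalization gives A² = 1/(π·λ^3).
Let u = r/λ; then A², 4π and the length scale all cancel, so P = ∫_{0}^{2.7} u^2·e^(-2·u) du ÷ ∫_{0}^{∞} u^2·e^(-2·u) du.
An antiderivative of u^2·e^(-2·u) is -(2·u^2 + 2·u + 1)·e^(-2·u)/4; evaluating from 0 to 2.7 gives 1/4 - 1049·e^(-27/5)/200, while the full integral is 1/4.
The region integral divided by the full integral gives P = 0.9052.

P ≈ 0.905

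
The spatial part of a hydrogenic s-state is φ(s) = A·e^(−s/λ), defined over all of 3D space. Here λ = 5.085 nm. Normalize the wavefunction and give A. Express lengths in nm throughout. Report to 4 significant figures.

We need A² ∫|f|² 4πs² ds = 1, taking the integral from 0 to ∞.
∫|φ|² 4πs² ds = A²·(π·λ^3).
Setting this equal to 1 gives A² = 1/(π·λ^3).
With λ = 5.085: A² = 0.0024209 and A = 0.049203.

A ≈ 0.04920 nm^(-3/2)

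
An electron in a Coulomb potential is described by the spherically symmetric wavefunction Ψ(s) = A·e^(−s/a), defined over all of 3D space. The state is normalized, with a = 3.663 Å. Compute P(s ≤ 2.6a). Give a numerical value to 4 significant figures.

P ≈ 0.8912

P = ∫ |Ψ|² 4πs² ds over s ≤ 2.6a.
The full normalization integral is A²·[π·a^3] = 1, fixing A².
Let u = s/a; then A², 4π and the length scale all cancel, so P = ∫_{0}^{2.6} u^2·e^(-2·u) du ÷ ∫_{0}^{∞} u^2·e^(-2·u) du.
An antiderivative of u^2·e^(-2·u) is -(2·u^2 + 2·u + 1)·e^(-2·u)/4; evaluating from 0 to 2.6 gives 1/4 - 493·e^(-26/5)/100, while the full integral is 1/4.
The region integral divided by the full integral gives P = 0.89121.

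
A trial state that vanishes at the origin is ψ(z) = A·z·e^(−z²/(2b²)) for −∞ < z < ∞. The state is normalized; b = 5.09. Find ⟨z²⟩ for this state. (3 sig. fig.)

⟨z^2⟩ ≈ 38.9

The expectation value is the |ψ|²-weighted average of z^2: ∫ z^2|ψ|² dz.
Differentiating ∫e^(−αz²) dz = √(π/α) under α to get the higher moments, evaluating both integrals, ⟨z²⟩ = 3·b^2/2.
Putting b = 5.09 gives 38.86.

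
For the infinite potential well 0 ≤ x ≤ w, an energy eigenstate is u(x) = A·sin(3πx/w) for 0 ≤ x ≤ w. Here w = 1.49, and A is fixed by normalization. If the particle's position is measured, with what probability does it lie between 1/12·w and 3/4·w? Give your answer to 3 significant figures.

P ≈ 0.667

The probability is P = ∫ |u|² dx over [1/12·w, 3/4·w].
The normalization integral ∫|u|²dx over the whole domain equals w/2·A², and A² cancels in the ratio.
Substituting t = x/w, A² and the length scale cancel in the ratio: P = ∫_{1/12}^{3/4} sin(3·π·t)^2 dt / ∫_{0}^{1} sin(3·π·t)^2 dt.
An antiderivative of sin(3·π·t)^2 is t/2 - sin(6·π·t)/(12·π); evaluating from 1/12 to 3/4 gives 1/3, while the full integral is 1/2.
Evaluating gives P = 2/3.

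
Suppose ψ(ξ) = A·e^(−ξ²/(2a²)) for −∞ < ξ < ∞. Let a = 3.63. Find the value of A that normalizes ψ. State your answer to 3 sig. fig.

A ≈ 0.394

The normalization condition is ∫|ψ|² dξ = 1 from −∞ to ∞.
The integral (without the A² prefactor) comes out to √(π)·a.
So A² = (√(π)·a)^(−1).
Plugging in a = 3.63 yields A = 0.3942.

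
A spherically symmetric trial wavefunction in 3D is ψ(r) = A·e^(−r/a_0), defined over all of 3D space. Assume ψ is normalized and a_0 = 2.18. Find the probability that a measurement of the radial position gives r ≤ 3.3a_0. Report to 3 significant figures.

P = ∫ |ψ|² 4πr² dr over r ≤ 3.3a_0.
Normalization gives A² = 1/(π·a_0^3).
In terms of u = r/a_0 (A², 4π and the length scale all cancel between numerator and denominator), P = [∫_{0}^{3.3} u^2·e^(-2·u) du] / [∫_{0}^{∞} u^2·e^(-2·u) du].
Using ∫ u^2·e^(-2·u) du = -(2·u^2 + 2·u + 1)·e^(-2·u)/4, the numerator is 1/4 - 1469·e^(-33/5)/200 and the denominator is 1/4.
Taking the ratio yields P = 0.9600.

P ≈ 0.960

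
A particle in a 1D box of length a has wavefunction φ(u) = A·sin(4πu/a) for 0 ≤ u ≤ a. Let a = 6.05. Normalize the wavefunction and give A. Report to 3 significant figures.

A ≈ 0.575

Normalization requires ∫|φ|² du = 1, integrated from 0 to a.
The integral (without the A² prefactor) comes out to a/2.
Setting this equal to 1 gives A² = 1/(a/2).
With a = 6.05: A² = 0.3306 and A = 0.5750.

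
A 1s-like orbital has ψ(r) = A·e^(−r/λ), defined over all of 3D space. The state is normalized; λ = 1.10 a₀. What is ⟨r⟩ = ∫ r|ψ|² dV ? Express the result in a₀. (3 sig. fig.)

⟨r⟩ ≈ 1.65 a₀

The expectation value is the |ψ|²-weighted average of r: ∫ r|ψ|² 4πr² dr.
Evaluating both integrals, ⟨r⟩ = 3·λ/2.
Putting λ = 1.10 gives 1.650.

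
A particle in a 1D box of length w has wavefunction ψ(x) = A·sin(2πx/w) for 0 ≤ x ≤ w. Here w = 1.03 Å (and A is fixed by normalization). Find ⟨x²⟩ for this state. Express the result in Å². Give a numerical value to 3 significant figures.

⟨x^2⟩ ≈ 0.340 Å^2

The expectation value is the |ψ|²-weighted average of x^2: ∫ x^2|ψ|² dx.
With ∫₀^w sin²(nπx/w) dx = w/2, the ratio of the moment integral to the normalization integral gives ⟨x²⟩ = -w^2/(8·π^2) + w^2/3.
Putting w = 1.03 gives 0.3402.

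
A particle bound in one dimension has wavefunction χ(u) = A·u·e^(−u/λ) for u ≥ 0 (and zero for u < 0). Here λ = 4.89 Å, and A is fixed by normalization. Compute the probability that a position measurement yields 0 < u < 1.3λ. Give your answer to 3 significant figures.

P ≈ 0.482

The probability is P = ∫ |χ|² du over [0, 1.3λ].
Since A² = 1/(λ^3/4), this is the region integral divided by the full normalization integral.
Let t = u/λ; then A² and the length scale cancel, so P = ∫_{0}^{1.3} t^2·e^(-2·t) dt ÷ ∫_{0}^{∞} t^2·e^(-2·t) dt.
An antiderivative of t^2·e^(-2·t) is -(2·t^2 + 2·t + 1)·e^(-2·t)/4; evaluating from 0 to 1.3 gives 1/4 - 349·e^(-13/5)/200, while the full integral is 1/4.
The result is P = 0.4816.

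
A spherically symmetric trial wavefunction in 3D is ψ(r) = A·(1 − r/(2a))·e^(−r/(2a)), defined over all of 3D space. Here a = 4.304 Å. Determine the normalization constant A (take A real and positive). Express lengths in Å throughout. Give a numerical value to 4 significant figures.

The normalization condition is ∫|ψ|² 4πr² dr = 1 from 0 to ∞.
In 3D with spherical symmetry the volume element is 4πr² dr.
With ∫₀^∞ r^4 e^(−αr) dr = 4!/α^5, the integral (without the A² prefactor) comes out to 8·π·a^3.
Hence A² = 1/[8·π·a^3].
Plugging in a = 4.304 yields A = 0.022339.

A ≈ 0.02234 Å^(-3/2)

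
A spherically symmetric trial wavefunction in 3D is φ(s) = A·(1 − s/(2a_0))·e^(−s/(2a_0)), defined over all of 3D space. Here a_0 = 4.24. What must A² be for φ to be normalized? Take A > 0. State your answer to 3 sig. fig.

A^2 ≈ 0.000522

We need A² ∫|f|² 4πs² ds = 1, taking the integral from 0 to ∞.
The angular integral contributes 4π, leaving ∫₀^∞ s²|φ|² ds.
With ∫₀^∞ s^4 e^(−αs) ds = 4!/α^5, carrying out the integral gives A² · 8·π·a_0^3.
With a_0 = 4.24: A² = 0.0005220 and A = 0.02285.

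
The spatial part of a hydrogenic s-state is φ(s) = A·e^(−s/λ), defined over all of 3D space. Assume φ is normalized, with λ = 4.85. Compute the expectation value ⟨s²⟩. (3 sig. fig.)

⟨s^2⟩ ≈ 70.6

By definition ⟨s²⟩ = ∫ s^2 |φ(s)|² 4πs² ds.
With ∫₀^∞ s^4 e^(−αs) ds = 4!/α^5, the ratio of the moment integral to the normalization integral gives ⟨s²⟩ = 3·λ^2.
Putting λ = 4.85 gives 70.57.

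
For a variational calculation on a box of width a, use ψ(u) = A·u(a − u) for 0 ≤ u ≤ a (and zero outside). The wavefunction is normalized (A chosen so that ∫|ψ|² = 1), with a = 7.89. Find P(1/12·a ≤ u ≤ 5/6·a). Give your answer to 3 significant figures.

P ≈ 0.959

|ψ|² is the probability density, so P = ∫_{1/12·a}^{5/6·a} |ψ|² du.
Since A² = 1/(a^5/30), this is the region integral divided by the full normalization integral.
In terms of t = u/a (A² and the length scale cancel between numerator and denominator), P = [∫_{1/12}^{5/6} t^2·(1 - t)^2 dt] / [∫_{0}^{1} t^2·(1 - t)^2 dt].
An antiderivative of t^2·(1 - t)^2 is t^3·(6·t^2 - 15·t + 10)/30; evaluating from 1/12 to 5/6 gives ≈ 0.031981, while the full integral is 1/30.
Taking the ratio, P = 4421/4608.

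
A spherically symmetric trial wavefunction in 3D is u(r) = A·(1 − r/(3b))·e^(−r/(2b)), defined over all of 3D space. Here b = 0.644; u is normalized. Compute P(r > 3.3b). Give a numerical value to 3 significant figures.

P ≈ 0.647

Integrate the radial probability density 4πr²|u|² over r > 3.3b.
Normalization gives A² = 1/(8·π·b^3/3).
Let t = r/b; then A², 4π and the length scale all cancel, so P = ∫_{3.3}^{∞} t^2·(1 - t/3)^2·e^(-t) dt ÷ ∫_{0}^{∞} t^2·(1 - t/3)^2·e^(-t) dt.
An antiderivative of t^2·(1 - t/3)^2·e^(-t) is (-t^4 + 2·t^3 - 3·t^2 - 6·t - 6)·e^(-t)/9; evaluating from 3.3 to ∞ gives ≈ 0.43107, while the full integral is 2/3.
The region integral divided by the full integral gives P = 0.6466.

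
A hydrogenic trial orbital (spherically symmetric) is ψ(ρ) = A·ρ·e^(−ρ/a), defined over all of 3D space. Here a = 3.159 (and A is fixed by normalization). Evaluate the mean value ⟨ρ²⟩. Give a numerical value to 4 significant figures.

The expectation value is the |ψ|²-weighted average of ρ^2: ∫ ρ^2|ψ|² 4πρ² dρ.
Using ∫₀^∞ ρⁿ e^(−αρ) dρ = n!/αⁿ⁺¹, evaluating both integrals, ⟨ρ²⟩ = 15·a^2/2.
With a = 3.159, ⟨ρ^2⟩ = 74.845.

⟨ρ^2⟩ ≈ 74.84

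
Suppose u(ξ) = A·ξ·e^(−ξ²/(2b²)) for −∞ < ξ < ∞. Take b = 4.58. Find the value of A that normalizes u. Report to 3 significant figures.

A ≈ 0.108

We need A² ∫|f|² dξ = 1, taking the integral from −∞ to ∞.
Carrying out the integral gives A² · √(π)·b^3/2.
Hence A² = 1/[√(π)·b^3/2].
Substituting b = 4.58 gives A² = 0.01175, so A = 0.1084.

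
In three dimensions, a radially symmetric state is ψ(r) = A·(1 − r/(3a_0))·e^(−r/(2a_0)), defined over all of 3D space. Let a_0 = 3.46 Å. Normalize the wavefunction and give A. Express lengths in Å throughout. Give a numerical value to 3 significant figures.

Normalization requires ∫|ψ|² 4πr² dr = 1, integrated from 0 to ∞.
The angular integral contributes 4π, leaving ∫₀^∞ r²|ψ|² dr.
With ψ = A·(1 − r/(3a_0))·e^(−r/(2a_0)), the integral evaluates to A²·[8·π·a_0^3/3].
Hence A² = 1/[8·π·a_0^3/3].
With a_0 = 3.46: A² = 0.002882 and A = 0.05368.

A ≈ 0.0537 Å^(-3/2)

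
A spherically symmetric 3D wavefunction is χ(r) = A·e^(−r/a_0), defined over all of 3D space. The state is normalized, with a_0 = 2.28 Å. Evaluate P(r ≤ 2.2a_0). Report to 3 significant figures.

P ≈ 0.815

With dV = 4πr²dr, the probability is ∫|χ|² dV over r ≤ 2.2a_0.
A² is fixed by ∫₀^∞ 4πr²|χ|² dr = 1, i.e. A² = (π·a_0^3)^(−1).
Let u = r/a_0; then A², 4π and the length scale all cancel, so P = ∫_{0}^{2.2} u^2·e^(-2·u) du ÷ ∫_{0}^{∞} u^2·e^(-2·u) du.
An antiderivative of u^2·e^(-2·u) is -(2·u^2 + 2·u + 1)·e^(-2·u)/4; evaluating from 0 to 2.2 gives 1/4 - 377·e^(-22/5)/100, while the full integral is 1/4.
Taking the ratio yields P = 0.8149.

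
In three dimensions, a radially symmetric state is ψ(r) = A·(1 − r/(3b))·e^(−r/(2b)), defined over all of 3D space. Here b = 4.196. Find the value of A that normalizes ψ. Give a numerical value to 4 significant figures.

A ≈ 0.04020

The normalization condition is ∫|ψ|² 4πr² dr = 1 from 0 to ∞.
In 3D with spherical symmetry the volume element is 4πr² dr.
Recall ∫₀^∞ r^m e^(−r/β) dr = m!·β^(m+1), ∫|ψ|² 4πr² dr = A²·(8·π·b^3/3).
Setting this equal to 1 gives A² = 1/(8·π·b^3/3).
With b = 4.196: A² = 0.0016158 and A = 0.040196.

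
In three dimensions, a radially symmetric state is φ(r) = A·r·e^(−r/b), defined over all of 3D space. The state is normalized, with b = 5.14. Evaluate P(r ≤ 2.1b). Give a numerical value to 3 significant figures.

With dV = 4πr²dr, the probability is ∫|φ|² dV over r ≤ 2.1b.
The full normalization integral is A²·[3·π·b^5] = 1, fixing A².
In terms of u = r/b (A², 4π and the length scale all cancel between numerator and denominator), P = [∫_{0}^{2.1} u^4·e^(-2·u) du] / [∫_{0}^{∞} u^4·e^(-2·u) du].
An antiderivative of u^4·e^(-2·u) is -(u^4/2 + u^3 + 3·u^2/2 + 3·u/2 + 3/4)·e^(-2·u); evaluating from 0 to 2.1 gives ≈ 0.30763, while the full integral is 3/4.
The region integral divided by the full integral gives P = 0.4102.

P ≈ 0.410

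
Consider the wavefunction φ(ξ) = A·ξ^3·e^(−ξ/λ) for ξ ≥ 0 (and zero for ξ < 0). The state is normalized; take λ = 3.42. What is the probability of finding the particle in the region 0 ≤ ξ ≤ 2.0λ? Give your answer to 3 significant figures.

|φ|² is the probability density, so P = ∫_{0}^{2.0λ} |φ|² dξ.
With A² fixed by ∫|φ|² = 1, i.e. A² = (45·λ^7/8)^(−1), substitute and integrate.
Let u = ξ/λ; then A² and the length scale cancel, so P = ∫_{0}^{2.0} u^6·e^(-2·u) du ÷ ∫_{0}^{∞} u^6·e^(-2·u) du.
Using ∫ u^6·e^(-2·u) du = -(4·u^6 + 12·u^5 + 30·u^4 + 60·u^3 + 90·u^2 + 90·u + 45)·e^(-2·u)/8, the numerator is 45/8 - 2185·e^(-4)/8 and the denominator is 45/8.
Taking the ratio, P = 0.1107.

P ≈ 0.111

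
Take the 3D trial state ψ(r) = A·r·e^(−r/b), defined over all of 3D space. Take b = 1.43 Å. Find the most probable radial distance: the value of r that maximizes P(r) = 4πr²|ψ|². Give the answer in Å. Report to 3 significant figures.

r ≈ 2.86 Å

Set d/dr [P(r) = 4πr²|ψ|²] = 0 and solve for r > 0.
Solving yields r = 2·b.
With b = 1.43, the most probable radial distance is 2.860 Å.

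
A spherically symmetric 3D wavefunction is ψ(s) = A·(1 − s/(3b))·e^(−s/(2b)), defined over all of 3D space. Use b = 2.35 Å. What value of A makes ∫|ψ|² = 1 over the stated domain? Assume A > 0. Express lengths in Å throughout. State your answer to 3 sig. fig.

A ≈ 0.0959 Å^(-3/2)

Require ∫ |ψ|² 4πs² ds = 1 over the whole domain.
The angular integral contributes 4π, leaving ∫₀^∞ s²|ψ|² ds.
Using ∫₀^∞ sⁿ e^(−αs) ds = n!/αⁿ⁺¹, the integral (without the A² prefactor) comes out to 8·π·b^3/3.
So A² = (8·π·b^3/3)^(−1).
With b = 2.35: A² = 0.009198 and A = 0.09590.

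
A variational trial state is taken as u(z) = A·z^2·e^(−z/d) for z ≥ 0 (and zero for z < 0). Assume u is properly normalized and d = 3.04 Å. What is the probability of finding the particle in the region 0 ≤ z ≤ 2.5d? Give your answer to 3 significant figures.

P = ∫_{0}^{2.5d} |u(z)|² dz.
Since A² = 1/(3·d^5/4), this is the region integral divided by the full normalization integral.
Let t = z/d; then A² and the length scale cancel, so P = ∫_{0}^{2.5} t^4·e^(-2·t) dt ÷ ∫_{0}^{∞} t^4·e^(-2·t) dt.
An antiderivative of t^4·e^(-2·t) is -(t^4/2 + t^3 + 3·t^2/2 + 3·t/2 + 3/4)·e^(-2·t); evaluating from 0 to 2.5 gives 3/4 - 1569·e^(-5)/32, while the full integral is 3/4.
Evaluating gives P = 0.5595.

P ≈ 0.560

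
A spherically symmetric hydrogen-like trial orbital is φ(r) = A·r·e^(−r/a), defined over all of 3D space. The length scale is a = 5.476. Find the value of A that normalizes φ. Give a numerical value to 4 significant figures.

A ≈ 0.004642

We need A² ∫|f|² 4πr² dr = 1, taking the integral from 0 to ∞.
In 3D with spherical symmetry the volume element is 4πr² dr.
∫|φ|² 4πr² dr = A²·(3·π·a^5).
Plugging in a = 5.476 yields A = 0.0046420.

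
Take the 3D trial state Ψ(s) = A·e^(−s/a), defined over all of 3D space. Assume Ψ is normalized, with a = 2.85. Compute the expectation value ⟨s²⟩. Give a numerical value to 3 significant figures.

By definition ⟨s²⟩ = ∫ s^2 |Ψ(s)|² 4πs² ds.
Using ∫₀^∞ sⁿ e^(−αs) ds = n!/αⁿ⁺¹, the ratio of the moment integral to the normalization integral gives ⟨s²⟩ = 3·a^2.
With a = 2.85, ⟨s^2⟩ = 24.37.

⟨s^2⟩ ≈ 24.4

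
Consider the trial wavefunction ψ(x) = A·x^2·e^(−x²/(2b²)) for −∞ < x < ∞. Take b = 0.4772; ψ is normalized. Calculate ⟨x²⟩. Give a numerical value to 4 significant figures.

⟨x^2⟩ ≈ 0.5693

By definition ⟨x²⟩ = ∫ x^2 |ψ(x)|² dx.
Differentiating ∫e^(−αx²) dx = √(π/α) under α to get the higher moments, since the A² factors cancel between numerator and denominator, ⟨x²⟩ = 5·b^2/2.
Putting b = 0.4772 gives 0.56930.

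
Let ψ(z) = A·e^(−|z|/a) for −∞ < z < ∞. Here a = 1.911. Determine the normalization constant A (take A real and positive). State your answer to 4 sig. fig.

We need A² ∫|f|² dz = 1, taking the integral from −∞ to ∞.
With ∫₀^∞ z^0 e^(−αz) dz = 0!/α^1, with ψ = A·e^(−|z|/a), the integral evaluates to A²·[a].
Hence A² = 1/[a].
With a = 1.911: A² = 0.52329 and A = 0.72339.

A ≈ 0.7234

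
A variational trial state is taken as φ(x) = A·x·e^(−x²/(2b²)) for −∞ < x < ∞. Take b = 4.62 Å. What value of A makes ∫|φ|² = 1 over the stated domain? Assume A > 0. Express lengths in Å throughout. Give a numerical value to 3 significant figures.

Normalization requires ∫|φ|² dx = 1, integrated from −∞ to ∞.
Using the Gaussian integral ∫_{−∞}^{∞} e^(−αx²) dx = √(π/α), the integral (without the A² prefactor) comes out to √(π)·b^3/2.
Hence A² = 1/[√(π)·b^3/2].
Plugging in b = 4.62 yields A = 0.1070.

A ≈ 0.107 Å^(-3/2)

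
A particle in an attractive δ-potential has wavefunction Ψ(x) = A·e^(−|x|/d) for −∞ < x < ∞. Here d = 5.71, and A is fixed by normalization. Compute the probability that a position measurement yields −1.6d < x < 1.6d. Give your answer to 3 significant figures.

P ≈ 0.959

The probability is P = ∫ |Ψ|² dx over [−1.6d, 1.6d].
The normalization integral ∫|Ψ|²dx over the whole domain equals d·A², and A² cancels in the ratio.
By symmetry take twice the x ≥ 0 contribution in numerator and denominator; the 2's cancel. Let u = x/d; then A² and the length scale cancel, so P = ∫_{0}^{1.6} e^(-2·u) du ÷ ∫_{0}^{∞} e^(-2·u) du.
With ∫ e^(-2·u) du = -e^(-2·u)/2 + C, the region integral is 1/2 - e^(-16/5)/2 and the full one is 1/2.
Taking the ratio, P = 0.9592.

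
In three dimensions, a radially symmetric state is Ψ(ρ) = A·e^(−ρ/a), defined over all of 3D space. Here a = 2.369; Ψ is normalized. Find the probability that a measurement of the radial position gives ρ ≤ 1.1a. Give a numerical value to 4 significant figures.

Integrate the radial probability density 4πρ²|Ψ|² over ρ ≤ 1.1a.
The full normalization integral is A²·[π·a^3] = 1, fixing A².
Let u = ρ/a; then A², 4π and the length scale all cancel, so P = ∫_{0}^{1.1} u^2·e^(-2·u) du ÷ ∫_{0}^{∞} u^2·e^(-2·u) du.
Using ∫ u^2·e^(-2·u) du = -(2·u^2 + 2·u + 1)·e^(-2·u)/4, the numerator is 1/4 - 281·e^(-11/5)/200 and the denominator is 1/4.
This evaluates to P = 0.37729.

P ≈ 0.3773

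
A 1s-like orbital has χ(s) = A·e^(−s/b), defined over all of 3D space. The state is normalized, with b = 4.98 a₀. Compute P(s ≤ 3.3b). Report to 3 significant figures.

P ≈ 0.960

With dV = 4πs²ds, the probability is ∫|χ|² dV over s ≤ 3.3b.
The full normalization integral is A²·[π·b^3] = 1, fixing A².
Let u = s/b; then A², 4π and the length scale all cancel, so P = ∫_{0}^{3.3} u^2·e^(-2·u) du ÷ ∫_{0}^{∞} u^2·e^(-2·u) du.
Using ∫ u^2·e^(-2·u) du = -(2·u^2 + 2·u + 1)·e^(-2·u)/4, the numerator is 1/4 - 1469·e^(-33/5)/200 and the denominator is 1/4.
This evaluates to P = 0.9600.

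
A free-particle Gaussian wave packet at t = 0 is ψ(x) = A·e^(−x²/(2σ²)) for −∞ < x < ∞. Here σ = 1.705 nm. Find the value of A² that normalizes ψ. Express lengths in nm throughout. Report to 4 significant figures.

A^2 ≈ 0.3309 nm^(-1)

We need A² ∫|f|² dx = 1, taking the integral from −∞ to ∞.
The integral (without the A² prefactor) comes out to √(π)·σ.
So A² = (√(π)·σ)^(−1).
Substituting σ = 1.705 gives A² = 0.33090, so A = 0.57524.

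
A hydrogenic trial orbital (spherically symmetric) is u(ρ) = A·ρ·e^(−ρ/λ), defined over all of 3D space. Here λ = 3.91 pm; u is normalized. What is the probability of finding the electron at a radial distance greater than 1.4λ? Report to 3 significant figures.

P = ∫ |u|² 4πρ² dρ over ρ > 1.4λ.
Normalization gives A² = 1/(3·π·λ^5).
Substituting t = ρ/λ, A², 4π and the length scale all cancel in the ratio: P = ∫_{1.4}^{∞} t^4·e^(-2·t) dt / ∫_{0}^{∞} t^4·e^(-2·t) dt.
Using ∫ t^4·e^(-2·t) dt = -(t^4/2 + t^3 + 3·t^2/2 + 3·t/2 + 3/4)·e^(-2·t), the numerator is ≈ 0.63576 and the denominator is 3/4.
Taking the ratio yields P = 0.8477.

P ≈ 0.848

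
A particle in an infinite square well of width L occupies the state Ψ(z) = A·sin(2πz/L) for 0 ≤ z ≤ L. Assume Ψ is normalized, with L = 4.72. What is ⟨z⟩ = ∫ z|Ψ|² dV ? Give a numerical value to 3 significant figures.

⟨z⟩ ≈ 2.36

The expectation value is the |Ψ|²-weighted average of z: ∫ z|Ψ|² dz.
Since the A² factors cancel between numerator and denominator, ⟨z⟩ = L/2.
Putting L = 4.72 gives 2.360.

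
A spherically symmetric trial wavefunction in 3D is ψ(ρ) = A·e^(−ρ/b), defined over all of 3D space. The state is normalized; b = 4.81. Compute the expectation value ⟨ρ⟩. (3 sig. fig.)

⟨ρ⟩ = ∫ ρ |ψ|² 4πρ² dρ over the full domain.
Recall ∫₀^∞ ρ^m e^(−ρ/β) dρ = m!·β^(m+1), evaluating both integrals, ⟨ρ⟩ = 3·b/2.
Putting b = 4.81 gives 7.215.

⟨ρ⟩ ≈ 7.22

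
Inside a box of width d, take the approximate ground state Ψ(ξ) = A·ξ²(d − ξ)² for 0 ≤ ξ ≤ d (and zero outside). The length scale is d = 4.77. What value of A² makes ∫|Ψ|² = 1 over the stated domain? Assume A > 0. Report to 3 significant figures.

Require ∫ |Ψ|² dξ = 1 over the whole domain.
Expanding the polynomial and integrating term by term, the integral (without the A² prefactor) comes out to d^9/630.
Plugging in d = 4.77 yields A = 0.02220.

A^2 ≈ 0.000493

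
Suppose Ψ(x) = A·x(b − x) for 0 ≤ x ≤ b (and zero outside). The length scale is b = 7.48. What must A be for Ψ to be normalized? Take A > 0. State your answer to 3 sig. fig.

Require ∫ |Ψ|² dx = 1 over the whole domain.
The integral (without the A² prefactor) comes out to b^5/30.
Substituting b = 7.48 gives A² = 0.001281, so A = 0.03579.

A ≈ 0.0358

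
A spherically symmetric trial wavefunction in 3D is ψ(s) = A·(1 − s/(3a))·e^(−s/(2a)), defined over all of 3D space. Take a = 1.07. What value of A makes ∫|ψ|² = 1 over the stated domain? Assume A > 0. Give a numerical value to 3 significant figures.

Normalization requires ∫|ψ|² 4πs² ds = 1, integrated from 0 to ∞.
(Spherical symmetry: dV = 4πs² ds.)
Using ∫₀^∞ sⁿ e^(−αs) ds = n!/αⁿ⁺¹, carrying out the integral gives A² · 8·π·a^3/3.
Hence A² = 1/[8·π·a^3/3].
Plugging in a = 1.07 yields A = 0.3122.

A ≈ 0.312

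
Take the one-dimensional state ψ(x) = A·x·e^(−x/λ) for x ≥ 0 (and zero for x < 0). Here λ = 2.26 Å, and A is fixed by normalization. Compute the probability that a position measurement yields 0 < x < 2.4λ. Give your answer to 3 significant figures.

The probability is P = ∫ |ψ|² dx over [0, 2.4λ].
Since A² = 1/(λ^3/4), this is the region integral divided by the full normalization integral.
Let u = x/λ; then A² and the length scale cancel, so P = ∫_{0}^{2.4} u^2·e^(-2·u) du ÷ ∫_{0}^{∞} u^2·e^(-2·u) du.
An antiderivative of u^2·e^(-2·u) is -(2·u^2 + 2·u + 1)·e^(-2·u)/4; evaluating from 0 to 2.4 gives 1/4 - 433·e^(-24/5)/100, while the full integral is 1/4.
Taking the ratio, P = 0.8575.

P ≈ 0.857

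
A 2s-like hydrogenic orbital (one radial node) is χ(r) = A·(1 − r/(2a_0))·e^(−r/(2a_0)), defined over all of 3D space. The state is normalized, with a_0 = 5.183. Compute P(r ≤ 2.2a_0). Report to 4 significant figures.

Integrate the radial probability density 4πr²|χ|² over r ≤ 2.2a_0.
The full normalization integral is A²·[8·π·a_0^3] = 1, fixing A².
Substituting u = r/a_0, A², 4π and the length scale all cancel in the ratio: P = ∫_{0}^{2.2} u^2·(1 - u/2)^2·e^(-u) du / ∫_{0}^{∞} u^2·(1 - u/2)^2·e^(-u) du.
An antiderivative of u^2·(1 - u/2)^2·e^(-u) is -(u^4/4 + u^2 + 2·u + 2)·e^(-u); evaluating from 0 to 2.2 gives ≈ 0.105665, while the full integral is 2.
This evaluates to P = 0.052832.

P ≈ 0.05283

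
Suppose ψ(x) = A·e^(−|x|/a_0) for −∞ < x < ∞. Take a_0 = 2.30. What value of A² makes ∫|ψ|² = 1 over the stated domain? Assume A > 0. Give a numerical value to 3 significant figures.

A^2 ≈ 0.435

We need A² ∫|f|² dx = 1, taking the integral from −∞ to ∞.
With ∫₀^∞ x^0 e^(−αx) dx = 0!/α^1, carrying out the integral gives A² · a_0.
With a_0 = 2.30: A² = 0.4348 and A = 0.6594.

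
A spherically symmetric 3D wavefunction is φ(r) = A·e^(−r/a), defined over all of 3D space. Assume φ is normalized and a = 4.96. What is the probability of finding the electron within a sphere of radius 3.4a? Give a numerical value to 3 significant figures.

P ≈ 0.966

P = ∫ |φ|² 4πr² dr over r ≤ 3.4a.
A² is fixed by ∫₀^∞ 4πr²|φ|² dr = 1, i.e. A² = (π·a^3)^(−1).
In terms of u = r/a (A², 4π and the length scale all cancel between numerator and denominator), P = [∫_{0}^{3.4} u^2·e^(-2·u) du] / [∫_{0}^{∞} u^2·e^(-2·u) du].
With ∫ u^2·e^(-2·u) du = -(2·u^2 + 2·u + 1)·e^(-2·u)/4 + C, the region integral is 1/4 - 773·e^(-34/5)/100 and the full one is 1/4.
Taking the ratio yields P = 0.9656.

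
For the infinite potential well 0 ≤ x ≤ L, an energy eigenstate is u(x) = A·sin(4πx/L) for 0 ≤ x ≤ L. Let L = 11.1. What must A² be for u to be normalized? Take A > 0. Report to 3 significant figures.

The normalization condition is ∫|u|² dx = 1 from 0 to L.
Using sin²θ = (1 − cos 2θ)/2, with u = A·sin(4πx/L), the integral evaluates to A²·[L/2].
So A² = (L/2)^(−1).
Plugging in L = 11.1 yields A = 0.4245.

A^2 ≈ 0.180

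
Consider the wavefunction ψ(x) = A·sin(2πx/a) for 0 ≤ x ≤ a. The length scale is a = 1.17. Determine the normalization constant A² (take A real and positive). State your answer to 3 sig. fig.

A^2 ≈ 1.71

We need A² ∫|f|² dx = 1, taking the integral from 0 to a.
With ∫₀^a sin²(nπx/a) dx = a/2, with ψ = A·sin(2πx/a), the integral evaluates to A²·[a/2].
Setting this equal to 1 gives A² = 1/(a/2).
Plugging in a = 1.17 yields A = 1.307.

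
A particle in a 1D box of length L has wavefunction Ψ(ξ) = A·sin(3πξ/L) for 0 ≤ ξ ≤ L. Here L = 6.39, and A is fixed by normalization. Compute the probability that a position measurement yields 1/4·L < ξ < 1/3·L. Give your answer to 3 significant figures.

P ≈ 0.0303

|Ψ|² is the probability density, so P = ∫_{1/4·L}^{1/3·L} |Ψ|² dξ.
With A² fixed by ∫|Ψ|² = 1, i.e. A² = (L/2)^(−1), substitute and integrate.
Let u = ξ/L; then A² and the length scale cancel, so P = ∫_{1/4}^{1/3} sin(3·π·u)^2 du ÷ ∫_{0}^{1} sin(3·π·u)^2 du.
Using ∫ sin(3·π·u)^2 du = u/2 - sin(6·π·u)/(12·π), the numerator is 1/24 - 1/(12·π) and the denominator is 1/2.
This works out to P = (-2 + π)/(12·π).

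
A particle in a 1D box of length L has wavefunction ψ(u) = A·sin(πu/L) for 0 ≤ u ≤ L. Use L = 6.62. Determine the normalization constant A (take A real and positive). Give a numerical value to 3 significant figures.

A ≈ 0.550

Require ∫ |ψ|² du = 1 over the whole domain.
∫|ψ|² du = A²·(L/2).
Hence A² = 1/[L/2].
Plugging in L = 6.62 yields A = 0.5496.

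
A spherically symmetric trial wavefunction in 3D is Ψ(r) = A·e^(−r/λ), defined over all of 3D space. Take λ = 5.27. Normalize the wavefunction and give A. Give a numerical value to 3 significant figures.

A ≈ 0.0466

Require ∫ |Ψ|² 4πr² dr = 1 over the whole domain.
The angular integral contributes 4π, leaving ∫₀^∞ r²|Ψ|² dr.
With ∫₀^∞ r^2 e^(−αr) dr = 2!/α^3, with Ψ = A·e^(−r/λ), the integral evaluates to A²·[π·λ^3].
Plugging in λ = 5.27 yields A = 0.04663.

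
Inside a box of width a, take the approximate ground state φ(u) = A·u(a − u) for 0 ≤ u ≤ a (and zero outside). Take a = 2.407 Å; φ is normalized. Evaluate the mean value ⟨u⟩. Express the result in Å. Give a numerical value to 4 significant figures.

⟨u⟩ ≈ 1.204 Å

⟨u⟩ = ∫ u |φ|² du over the full domain.
Since the A² factors cancel between numerator and denominator, ⟨u⟩ = a/2.
Putting a = 2.407 gives 1.2035.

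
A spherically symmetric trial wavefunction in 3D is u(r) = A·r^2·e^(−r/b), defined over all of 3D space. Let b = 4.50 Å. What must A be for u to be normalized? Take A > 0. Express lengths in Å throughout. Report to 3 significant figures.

A ≈ 0.000615 Å^(-7/2)

The normalization condition is ∫|u|² 4πr² dr = 1 from 0 to ∞.
The angular integral contributes 4π, leaving ∫₀^∞ r²|u|² dr.
Recall ∫₀^∞ r^m e^(−r/β) dr = m!·β^(m+1), with u = A·r^2·e^(−r/b), the integral evaluates to A²·[45·π·b^7/2].
Setting this equal to 1 gives A² = 1/(45·π·b^7/2).
Plugging in b = 4.50 yields A = 0.0006153.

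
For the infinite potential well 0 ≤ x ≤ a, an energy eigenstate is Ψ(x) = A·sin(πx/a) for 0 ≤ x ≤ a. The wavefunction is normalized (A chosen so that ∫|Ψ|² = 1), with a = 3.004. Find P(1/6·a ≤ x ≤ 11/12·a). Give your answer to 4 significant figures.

P ≈ 0.9674

The probability is P = ∫ |Ψ|² dx over [1/6·a, 11/12·a].
The normalization integral ∫|Ψ|²dx over the whole domain equals a/2·A², and A² cancels in the ratio.
Substituting u = x/a, A² and the length scale cancel in the ratio: P = ∫_{1/6}^{11/12} sin(π·u)^2 du / ∫_{0}^{1} sin(π·u)^2 du.
Using ∫ sin(π·u)^2 du = u/2 - sin(2·π·u)/(4·π), the numerator is 1/(8·π) + √(3)/(8·π) + 3/8 and the denominator is 1/2.
Taking the ratio, P = (1 + √(3) + 3·π)/(4·π).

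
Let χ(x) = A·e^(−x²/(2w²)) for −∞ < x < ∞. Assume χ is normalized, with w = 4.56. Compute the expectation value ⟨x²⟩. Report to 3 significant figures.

The expectation value is the |χ|²-weighted average of x^2: ∫ x^2|χ|² dx.
The ratio of the moment integral to the normalization integral gives ⟨x²⟩ = w^2/2.
With w = 4.56, ⟨x^2⟩ = 10.40.

⟨x^2⟩ ≈ 10.4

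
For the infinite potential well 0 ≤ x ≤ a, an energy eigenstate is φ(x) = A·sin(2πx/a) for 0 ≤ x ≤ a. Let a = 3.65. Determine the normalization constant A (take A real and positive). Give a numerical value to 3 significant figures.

Normalization requires ∫|φ|² dx = 1, integrated from 0 to a.
The integral (without the A² prefactor) comes out to a/2.
Hence A² = 1/[a/2].
With a = 3.65: A² = 0.5479 and A = 0.7402.

A ≈ 0.740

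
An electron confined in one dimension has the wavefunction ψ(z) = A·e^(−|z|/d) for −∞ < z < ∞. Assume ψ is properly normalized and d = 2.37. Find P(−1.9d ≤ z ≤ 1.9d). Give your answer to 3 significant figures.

P = ∫_{−1.9d}^{1.9d} |ψ(z)|² dz.
Since A² = 1/(d), this is the region integral divided by the full normalization integral.
Both integrals are even about z = 0, so only the z ≥ 0 halves are needed (the factors of 2 cancel). In terms of u = z/d (A² and the length scale cancel between numerator and denominator), P = [∫_{0}^{1.9} e^(-2·u) du] / [∫_{0}^{∞} e^(-2·u) du].
With ∫ e^(-2·u) du = -e^(-2·u)/2 + C, the region integral is 1/2 - e^(-19/5)/2 and the full one is 1/2.
Evaluating gives P = 0.9776.

P ≈ 0.978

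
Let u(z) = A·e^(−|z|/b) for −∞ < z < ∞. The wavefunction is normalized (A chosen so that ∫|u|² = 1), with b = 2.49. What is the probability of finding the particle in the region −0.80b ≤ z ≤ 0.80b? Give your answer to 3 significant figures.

P ≈ 0.798

P = ∫_{−0.80b}^{0.80b} |u(z)|² dz.
Since A² = 1/(b), this is the region integral divided by the full normalization integral.
Both integrals are even about z = 0, so only the z ≥ 0 halves are needed (the factors of 2 cancel). Let t = z/b; then A² and the length scale cancel, so P = ∫_{0}^{0.80} e^(-2·t) dt ÷ ∫_{0}^{∞} e^(-2·t) dt.
An antiderivative of e^(-2·t) is -e^(-2·t)/2; evaluating from 0 to 0.80 gives 1/2 - e^(-8/5)/2, while the full integral is 1/2.
This works out to P = 0.7981.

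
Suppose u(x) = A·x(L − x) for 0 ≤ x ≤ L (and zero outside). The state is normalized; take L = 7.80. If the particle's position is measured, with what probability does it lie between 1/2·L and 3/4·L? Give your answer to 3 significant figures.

P ≈ 0.396

The probability is P = ∫ |u|² dx over [1/2·L, 3/4·L].
The normalization integral ∫|u|²dx over the whole domain equals L^5/30·A², and A² cancels in the ratio.
Substituting t = x/L, A² and the length scale cancel in the ratio: P = ∫_{1/2}^{3/4} t^2·(1 - t)^2 dt / ∫_{0}^{1} t^2·(1 - t)^2 dt.
Using ∫ t^2·(1 - t)^2 dt = t^3·(6·t^2 - 15·t + 10)/30, the numerator is ≈ 0.013216 and the denominator is 1/30.
This works out to P = 203/512.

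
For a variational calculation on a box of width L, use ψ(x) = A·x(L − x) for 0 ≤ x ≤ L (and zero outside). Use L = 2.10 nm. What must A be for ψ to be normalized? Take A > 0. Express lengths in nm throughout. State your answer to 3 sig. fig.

Require ∫ |ψ|² dx = 1 over the whole domain.
Carrying out the integral gives A² · L^5/30.
Plugging in L = 2.10 yields A = 0.8571.

A ≈ 0.857 nm^(-5/2)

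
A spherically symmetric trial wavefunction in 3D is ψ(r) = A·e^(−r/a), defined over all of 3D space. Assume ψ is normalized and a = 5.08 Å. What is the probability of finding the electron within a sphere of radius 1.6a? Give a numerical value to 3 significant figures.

P = ∫ |ψ|² 4πr² dr over r ≤ 1.6a.
Normalization gives A² = 1/(π·a^3).
In terms of u = r/a (A², 4π and the length scale all cancel between numerator and denominator), P = [∫_{0}^{1.6} u^2·e^(-2·u) du] / [∫_{0}^{∞} u^2·e^(-2·u) du].
An antiderivative of u^2·e^(-2·u) is -(2·u^2 + 2·u + 1)·e^(-2·u)/4; evaluating from 0 to 1.6 gives 1/4 - 233·e^(-16/5)/100, while the full integral is 1/4.
This evaluates to P = 0.6201.

P ≈ 0.620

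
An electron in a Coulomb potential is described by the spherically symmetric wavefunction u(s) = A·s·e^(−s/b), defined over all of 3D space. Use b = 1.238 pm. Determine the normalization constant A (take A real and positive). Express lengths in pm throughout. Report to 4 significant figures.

A ≈ 0.1910 pm^(-5/2)

Require ∫ |u|² 4πs² ds = 1 over the whole domain.
With ∫₀^∞ s^4 e^(−αs) ds = 4!/α^5, the integral (without the A² prefactor) comes out to 3·π·b^5.
Setting this equal to 1 gives A² = 1/(3·π·b^5).
Plugging in b = 1.238 yields A = 0.19101.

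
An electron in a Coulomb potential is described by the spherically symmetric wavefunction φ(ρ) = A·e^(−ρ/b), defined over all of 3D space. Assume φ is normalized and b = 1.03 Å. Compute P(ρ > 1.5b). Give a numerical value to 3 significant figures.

P ≈ 0.423

With dV = 4πρ²dρ, the probability is ∫|φ|² dV over ρ > 1.5b.
The full normalization integral is A²·[π·b^3] = 1, fixing A².
Substituting u = ρ/b, A², 4π and the length scale all cancel in the ratio: P = ∫_{1.5}^{∞} u^2·e^(-2·u) du / ∫_{0}^{∞} u^2·e^(-2·u) du.
Using ∫ u^2·e^(-2·u) du = -(2·u^2 + 2·u + 1)·e^(-2·u)/4, the numerator is 17·e^(-3)/8 and the denominator is 1/4.
This evaluates to P = 0.4232.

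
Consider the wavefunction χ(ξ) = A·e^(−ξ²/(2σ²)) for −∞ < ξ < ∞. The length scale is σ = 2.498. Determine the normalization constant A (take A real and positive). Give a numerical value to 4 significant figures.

A ≈ 0.4752

Require ∫ |χ|² dξ = 1 over the whole domain.
Carrying out the integral gives A² · √(π)·σ.
With σ = 2.498: A² = 0.22586 and A = 0.47524.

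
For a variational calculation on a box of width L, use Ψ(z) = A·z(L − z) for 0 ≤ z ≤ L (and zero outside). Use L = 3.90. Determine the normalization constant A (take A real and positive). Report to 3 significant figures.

A ≈ 0.182

Normalization requires ∫|Ψ|² dz = 1, integrated from 0 to L.
Expanding the polynomial and integrating term by term, carrying out the integral gives A² · L^5/30.
So A² = (L^5/30)^(−1).
With L = 3.90: A² = 0.03325 and A = 0.1823.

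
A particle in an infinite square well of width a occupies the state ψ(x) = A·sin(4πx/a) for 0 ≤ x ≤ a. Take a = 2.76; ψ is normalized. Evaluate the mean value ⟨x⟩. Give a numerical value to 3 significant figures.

⟨x⟩ ≈ 1.38

⟨x⟩ = ∫ x |ψ|² dx over the full domain.
Using sin²θ = (1 − cos 2θ)/2, the ratio of the moment integral to the normalization integral gives ⟨x⟩ = a/2.
With a = 2.76, ⟨x⟩ = 1.380.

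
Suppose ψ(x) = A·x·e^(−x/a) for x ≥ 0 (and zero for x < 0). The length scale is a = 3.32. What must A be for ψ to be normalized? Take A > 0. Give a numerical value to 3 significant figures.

The normalization condition is ∫|ψ|² dx = 1 from 0 to ∞.
Using ∫₀^∞ xⁿ e^(−αx) dx = n!/αⁿ⁺¹, the integral (without the A² prefactor) comes out to a^3/4.
Setting this equal to 1 gives A² = 1/(a^3/4).
Plugging in a = 3.32 yields A = 0.3306.

A ≈ 0.331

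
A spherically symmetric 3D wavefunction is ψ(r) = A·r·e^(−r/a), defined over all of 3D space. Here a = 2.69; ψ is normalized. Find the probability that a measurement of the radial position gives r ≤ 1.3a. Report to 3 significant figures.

P ≈ 0.123

Integrate the radial probability density 4πr²|ψ|² over r ≤ 1.3a.
The full normalization integral is A²·[3·π·a^5] = 1, fixing A².
Substituting u = r/a, A², 4π and the length scale all cancel in the ratio: P = ∫_{0}^{1.3} u^4·e^(-2·u) du / ∫_{0}^{∞} u^4·e^(-2·u) du.
Using ∫ u^4·e^(-2·u) du = -(u^4/2 + u^3 + 3·u^2/2 + 3·u/2 + 3/4)·e^(-2·u), the numerator is ≈ 0.091932 and the denominator is 3/4.
Taking the ratio yields P = 0.1226.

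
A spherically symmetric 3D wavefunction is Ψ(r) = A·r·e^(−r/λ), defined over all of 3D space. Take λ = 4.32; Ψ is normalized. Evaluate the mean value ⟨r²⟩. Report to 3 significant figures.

⟨r²⟩ = ∫ r^2 |Ψ|² 4πr² dr over the full domain.
Since the A² factors cancel between numerator and denominator, ⟨r²⟩ = 15·λ^2/2.
Putting λ = 4.32 gives 140.0.

⟨r^2⟩ ≈ 140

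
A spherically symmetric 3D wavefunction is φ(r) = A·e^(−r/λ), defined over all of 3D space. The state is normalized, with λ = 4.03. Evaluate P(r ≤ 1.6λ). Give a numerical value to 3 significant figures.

P ≈ 0.620

Integrate the radial probability density 4πr²|φ|² over r ≤ 1.6λ.
A² is fixed by ∫₀^∞ 4πr²|φ|² dr = 1, i.e. A² = (π·λ^3)^(−1).
Let u = r/λ; then A², 4π and the length scale all cancel, so P = ∫_{0}^{1.6} u^2·e^(-2·u) du ÷ ∫_{0}^{∞} u^2·e^(-2·u) du.
Using ∫ u^2·e^(-2·u) du = -(2·u^2 + 2·u + 1)·e^(-2·u)/4, the numerator is 1/4 - 233·e^(-16/5)/100 and the denominator is 1/4.
This evaluates to P = 0.6201.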